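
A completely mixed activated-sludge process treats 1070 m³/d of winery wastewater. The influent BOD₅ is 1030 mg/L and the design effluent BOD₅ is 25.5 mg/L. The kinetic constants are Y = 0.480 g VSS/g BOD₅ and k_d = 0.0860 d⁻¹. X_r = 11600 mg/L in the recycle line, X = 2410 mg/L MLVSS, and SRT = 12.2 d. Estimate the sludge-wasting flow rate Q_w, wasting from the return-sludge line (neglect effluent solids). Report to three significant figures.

From the SRT design equation V = Y Q (S₀−S) θ_c / [X (1 + k_d θ_c)] = 0.480 × 1070 × (1030 − 25.5) × 12.2 / [2410 × (1 + 0.0860 × 12.2)] = 6.29×10^6 / 4939 = 1274 m³.
Q_w = (V·X)/(θ_c X_r) = 1274 × 2410 / (12.2 × 11600) = 21.70 m³/d.

Q_w ≈ 21.7 m³/d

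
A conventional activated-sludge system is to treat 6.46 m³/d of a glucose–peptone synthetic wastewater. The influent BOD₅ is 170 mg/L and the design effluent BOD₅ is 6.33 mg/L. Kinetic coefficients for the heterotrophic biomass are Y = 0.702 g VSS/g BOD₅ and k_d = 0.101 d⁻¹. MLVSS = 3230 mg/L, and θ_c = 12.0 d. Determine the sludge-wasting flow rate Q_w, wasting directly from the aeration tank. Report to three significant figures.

Q_w ≈ 0.104 m³/d

Rearranging the biomass balance for a CMAS with decay, V = Y·Q·ΔS·θ_c / [X·(1+k_d θ_c)] = 0.702 × 6.46 × (170 − 6.33) × 12.0 / [3230 × (1 + 0.101 × 12.0)] = 8.91×10^3 / 7145 = 1.247 m³.
For wasting at MLVSS concentration, Q_w = V/θ_c = 1.247/12.0 = 0.1039 m³/d.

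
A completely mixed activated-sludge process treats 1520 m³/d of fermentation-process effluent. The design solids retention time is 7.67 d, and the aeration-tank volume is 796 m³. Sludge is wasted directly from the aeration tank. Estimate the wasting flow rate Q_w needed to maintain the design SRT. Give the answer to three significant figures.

Q_w ≈ 104 m³/d

Wasting from the aeration tank: Q_w = V / θ_c = 796.0 / 7.67 = 103.8 m³/d.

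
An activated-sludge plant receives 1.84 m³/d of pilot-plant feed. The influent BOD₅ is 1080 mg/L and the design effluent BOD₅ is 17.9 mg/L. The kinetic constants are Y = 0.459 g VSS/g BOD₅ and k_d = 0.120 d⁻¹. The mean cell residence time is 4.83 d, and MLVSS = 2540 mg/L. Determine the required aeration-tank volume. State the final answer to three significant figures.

V ≈ 1.08 m³

Steady-state biomass mass balance: V·X·(1 + k_d·θ_c) = Y·Q·(S₀ − S)·θ_c, so V = 0.459 × 1.84 × (1080 − 17.9) × 4.83 / [2540 × (1 + 0.120 × 4.83)] = 4.33×10^3 / 4012 = 1.080 m³.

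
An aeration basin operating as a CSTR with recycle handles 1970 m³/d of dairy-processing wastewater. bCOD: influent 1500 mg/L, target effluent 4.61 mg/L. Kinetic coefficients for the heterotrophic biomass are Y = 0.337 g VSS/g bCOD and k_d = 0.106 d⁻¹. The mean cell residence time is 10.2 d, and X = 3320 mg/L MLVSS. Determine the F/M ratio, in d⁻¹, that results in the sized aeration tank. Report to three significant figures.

F/M ≈ 0.607 d⁻¹

Rearranging the biomass balance for a CMAS with decay, V = Y·Q·ΔS·θ_c / [X·(1+k_d θ_c)] = 0.337 × 1970 × (1500 − 4.61) × 10.2 / [3320 × (1 + 0.106 × 10.2)] = 1.01×10^7 / 6910 = 1466 m³.
F/M = Q·S₀ / (V·X) = 1970 × 1500 / (1466 × 3320) = 0.6073 g bCOD·(g VSS·d)⁻¹.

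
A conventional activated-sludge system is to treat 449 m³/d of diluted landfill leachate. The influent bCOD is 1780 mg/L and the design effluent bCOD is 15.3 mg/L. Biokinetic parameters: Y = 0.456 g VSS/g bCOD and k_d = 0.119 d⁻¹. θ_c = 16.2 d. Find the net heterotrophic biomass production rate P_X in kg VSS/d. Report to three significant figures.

P_X ≈ 123 kg VSS/d

Correct the yield for decay: Y_obs = Y/(1 + k_d θ_c) = 0.456 / (1 + 0.119 × 16.2) = 0.456 / 2.928 = 0.1557.
Substrate removed = Q·(S₀ − S) = 449 m³/d × (1780 − 15.3) g/m³ = 7.92×10^5 g/d = 792.4 kg/d.
Net biomass production P_X = Y_obs × Q·(S₀ − S) = 0.1557 × 792.4 = 123.4 kg VSS/d.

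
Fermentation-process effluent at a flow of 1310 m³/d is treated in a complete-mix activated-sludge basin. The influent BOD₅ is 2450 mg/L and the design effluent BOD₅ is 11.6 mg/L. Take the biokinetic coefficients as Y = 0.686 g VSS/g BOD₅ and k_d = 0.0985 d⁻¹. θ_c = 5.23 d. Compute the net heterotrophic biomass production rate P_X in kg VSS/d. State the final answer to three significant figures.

P_X ≈ 1450 kg VSS/d

The observed yield is Y_obs = Y/(1 + k_d·θ_c) = 0.686 / (1 + 0.0985 × 5.23) = 0.686 / 1.515 = 0.4528 g VSS per g BOD₅ removed.
Mass of BOD₅ removed per day: Q(S₀ − S) = 1310 × 2438 g/m³ = 3194 kg/d.
Biomass produced: P_X = Y_obs·Q·ΔS = 0.4528 × 3194 ≈ 1446 kg VSS/d.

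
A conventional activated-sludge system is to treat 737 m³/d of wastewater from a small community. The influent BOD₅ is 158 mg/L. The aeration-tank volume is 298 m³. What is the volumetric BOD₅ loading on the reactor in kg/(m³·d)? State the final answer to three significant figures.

L_v = Q S₀ / V = 737 × 158 × 10⁻³ / 298.0 = 0.3908 kg/(m³·d).

L_v ≈ 0.391 kg BOD₅/(m³·d)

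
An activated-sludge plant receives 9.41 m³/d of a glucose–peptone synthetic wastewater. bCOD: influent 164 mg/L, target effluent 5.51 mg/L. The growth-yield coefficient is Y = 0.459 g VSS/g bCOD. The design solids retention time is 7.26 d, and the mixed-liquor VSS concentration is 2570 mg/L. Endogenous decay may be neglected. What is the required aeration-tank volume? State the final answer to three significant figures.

V·X = Y·Q·ΔS·θ_c gives V = 0.459 × 9.41 × (164 − 5.51) × 7.26 / 2570 = 1.934 m³.

V ≈ 1.93 m³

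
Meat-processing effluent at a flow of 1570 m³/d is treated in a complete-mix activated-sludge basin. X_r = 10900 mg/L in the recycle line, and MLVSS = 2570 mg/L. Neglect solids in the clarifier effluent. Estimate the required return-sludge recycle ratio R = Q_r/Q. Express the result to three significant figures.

R ≈ 0.309

Solids balance on the clarifier gives (1+R)X = R·X_r, so R = X/(X_r − X) = 2570 / (10900 − 2570) = 0.3085.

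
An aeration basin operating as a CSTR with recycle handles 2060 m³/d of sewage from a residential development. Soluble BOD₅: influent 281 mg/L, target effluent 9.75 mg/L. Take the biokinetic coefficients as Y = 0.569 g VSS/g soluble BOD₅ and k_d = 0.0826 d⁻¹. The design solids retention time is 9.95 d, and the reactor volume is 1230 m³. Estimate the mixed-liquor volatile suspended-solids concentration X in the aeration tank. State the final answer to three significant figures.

From V·X·(1 + k_d·θ_c) = Y·Q·(S₀ − S)·θ_c: X = 0.569 × 2060 × (281 − 9.75) × 9.95 / [1230 × (1 + 0.0826 × 9.95)] = 1412 mg/L.

X ≈ 1410 mg/L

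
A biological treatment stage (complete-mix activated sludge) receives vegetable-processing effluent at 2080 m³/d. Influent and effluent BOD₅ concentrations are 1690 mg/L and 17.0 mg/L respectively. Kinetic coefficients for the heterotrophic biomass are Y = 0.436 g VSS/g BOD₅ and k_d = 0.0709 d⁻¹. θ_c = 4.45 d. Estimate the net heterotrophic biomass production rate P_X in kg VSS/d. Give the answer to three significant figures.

The observed yield is Y_obs = Y/(1 + k_d·θ_c) = 0.436 / (1 + 0.0709 × 4.45) = 0.436 / 1.316 = 0.3314 g VSS per g BOD₅ removed.
Q·(S₀ − S) = 2080 × (1690 − 17.0) × 10⁻³ = 3480 kg/d removed.
Biomass produced: P_X = Y_obs·Q·ΔS = 0.3314 × 3480 ≈ 1153 kg VSS/d.

P_X ≈ 1150 kg VSS/d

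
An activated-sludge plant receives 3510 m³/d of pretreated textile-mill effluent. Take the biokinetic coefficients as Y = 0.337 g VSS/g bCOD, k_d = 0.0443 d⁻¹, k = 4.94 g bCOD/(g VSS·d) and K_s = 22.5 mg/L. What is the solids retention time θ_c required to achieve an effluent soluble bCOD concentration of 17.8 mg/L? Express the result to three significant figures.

From 1/θ_c = Y·k·S/(K_s + S) − k_d: Y·k·S/(K_s+S) = 0.337 × 4.94 × 17.8 / (22.5 + 17.8) = 0.7353 d⁻¹.
θ_c = 1/(μ − k_d) = 1/(0.7353 − 0.0443) = 1/0.6910 = 1.447 d.

θ_c ≈ 1.45 d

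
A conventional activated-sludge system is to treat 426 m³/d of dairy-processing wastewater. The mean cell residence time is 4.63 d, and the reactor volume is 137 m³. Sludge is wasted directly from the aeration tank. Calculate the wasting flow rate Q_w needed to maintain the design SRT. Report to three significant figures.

Q_w ≈ 29.6 m³/d

For wasting at MLVSS concentration, Q_w = V/θ_c = 137.0/4.63 = 29.59 m³/d.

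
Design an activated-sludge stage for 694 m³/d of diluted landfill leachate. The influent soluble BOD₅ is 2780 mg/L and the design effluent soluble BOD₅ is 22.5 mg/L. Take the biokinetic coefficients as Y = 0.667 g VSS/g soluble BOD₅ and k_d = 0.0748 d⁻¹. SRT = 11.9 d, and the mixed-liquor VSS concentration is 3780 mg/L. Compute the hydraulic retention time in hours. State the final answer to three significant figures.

Steady-state biomass mass balance: V·X·(1 + k_d·θ_c) = Y·Q·(S₀ − S)·θ_c, so V = 0.667 × 694 × (2780 − 22.5) × 11.9 / [3780 × (1 + 0.0748 × 11.9)] = 1.52×10^7 / 7145 = 2126 m³.
HRT = V/Q = 2126 m³ / 694 m³·d⁻¹ = 3.063 d × 24 = 73.52 h.

τ ≈ 73.5 h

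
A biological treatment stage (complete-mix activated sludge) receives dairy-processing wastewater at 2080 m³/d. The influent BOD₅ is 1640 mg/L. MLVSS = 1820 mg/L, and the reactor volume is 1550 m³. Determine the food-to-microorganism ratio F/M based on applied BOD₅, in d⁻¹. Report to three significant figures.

F/M ≈ 1.21 d⁻¹

Food-to-microorganism ratio F/M = Q S₀ / (V X) = 2080 × 1640 / (1550 × 1820) = 1.209 d⁻¹.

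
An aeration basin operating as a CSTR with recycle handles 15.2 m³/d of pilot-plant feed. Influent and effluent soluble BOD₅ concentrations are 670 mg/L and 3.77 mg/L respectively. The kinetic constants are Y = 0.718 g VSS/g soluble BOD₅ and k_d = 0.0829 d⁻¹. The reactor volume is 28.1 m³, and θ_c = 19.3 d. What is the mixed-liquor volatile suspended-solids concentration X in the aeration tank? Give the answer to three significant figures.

X ≈ 1920 mg/L

Solving the biomass balance for X: X = Y Q (S₀−S) θ_c / [V (1+k_d θ_c)] = 0.718 × 15.2 × (670 − 3.77) × 19.3 / [28.1 × (1 + 0.0829 × 19.3)] = 1921 mg/L.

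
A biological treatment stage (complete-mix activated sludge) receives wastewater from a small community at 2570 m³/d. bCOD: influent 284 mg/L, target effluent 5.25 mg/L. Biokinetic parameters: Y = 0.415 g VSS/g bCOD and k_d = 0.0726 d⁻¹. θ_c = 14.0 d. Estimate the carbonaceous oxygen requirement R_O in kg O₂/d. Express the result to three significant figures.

R_O ≈ 507 kg O₂/d

The observed yield is Y_obs = Y/(1 + k_d·θ_c) = 0.415 / (1 + 0.0726 × 14.0) = 0.415 / 2.016 = 0.2058 g VSS per g bCOD removed.
Substrate removed = Q·(S₀ − S) = 2570 m³/d × (284 − 5.25) g/m³ = 7.16×10^5 g/d = 716.4 kg/d.
Net sludge production P_X = 0.2058 × 716.4 = 147.4 kg VSS/d.
R_O = Q·(S₀ − S) − 1.42·P_X = 716.4 − 1.42 × 147.4 = 507.0 kg O₂/d.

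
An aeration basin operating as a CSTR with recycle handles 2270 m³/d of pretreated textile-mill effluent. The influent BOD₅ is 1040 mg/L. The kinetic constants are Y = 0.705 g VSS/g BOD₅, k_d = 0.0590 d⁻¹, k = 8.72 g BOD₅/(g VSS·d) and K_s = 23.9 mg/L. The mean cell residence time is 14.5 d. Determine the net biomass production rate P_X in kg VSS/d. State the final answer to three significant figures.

Effluent substrate depends only on kinetics and SRT: S = K_s(1 + k_d θ_c) / [θ_c(Yk − k_d) − 1] = 23.9 × (1 + 0.0590 × 14.5) / [14.5 × (0.705 × 8.72 − 0.0590) − 1] = 44.35 / 87.28 = 0.5081 mg/L.
Observed yield with endogenous decay: Y_obs = Y / (1 + k_d·θ_c) = 0.705 / (1 + 0.0590 × 14.5) = 0.705 / 1.855 = 0.3800 g VSS/g BOD₅.
Mass of BOD₅ removed per day: Q(S₀ − S) = 2270 × 1039 g/m³ = 2360 kg/d.
P_X = Y_obs · Q(S₀ − S) = 0.3800 × 2360 = 896.6 kg VSS/d.

P_X ≈ 897 kg VSS/d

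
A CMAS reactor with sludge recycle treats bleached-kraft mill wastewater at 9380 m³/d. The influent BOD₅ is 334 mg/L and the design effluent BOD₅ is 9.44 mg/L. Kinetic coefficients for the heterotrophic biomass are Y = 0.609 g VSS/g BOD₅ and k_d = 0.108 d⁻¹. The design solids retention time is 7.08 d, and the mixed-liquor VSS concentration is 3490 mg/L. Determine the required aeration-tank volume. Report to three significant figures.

Steady-state biomass mass balance: V·X·(1 + k_d·θ_c) = Y·Q·(S₀ − S)·θ_c, so V = 0.609 × 9380 × (334 − 9.44) × 7.08 / [3490 × (1 + 0.108 × 7.08)] = 1.31×10^7 / 6159 = 2131 m³.

V ≈ 2130 m³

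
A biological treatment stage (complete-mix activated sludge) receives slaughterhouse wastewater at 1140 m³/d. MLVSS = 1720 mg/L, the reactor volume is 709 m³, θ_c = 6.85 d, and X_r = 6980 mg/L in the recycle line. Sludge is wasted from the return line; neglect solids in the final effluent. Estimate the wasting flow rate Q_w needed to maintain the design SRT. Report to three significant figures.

Q_w ≈ 25.5 m³/d

Wasting from the return line (neglecting effluent solids): Q_w = V·X / (θ_c·X_r) = 709.0 × 1720 / (6.85 × 6980) = 25.51 m³/d.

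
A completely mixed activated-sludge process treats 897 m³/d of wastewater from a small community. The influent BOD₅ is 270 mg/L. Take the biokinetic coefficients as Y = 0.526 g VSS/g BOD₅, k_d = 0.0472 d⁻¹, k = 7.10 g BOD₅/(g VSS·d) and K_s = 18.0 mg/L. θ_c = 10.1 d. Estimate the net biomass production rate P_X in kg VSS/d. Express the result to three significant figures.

From the Monod/SRT balance for a CMAS, S = K_s·(1+k_d θ_c)/[θ_c·(Y k − k_d) − 1] = 18.0 × (1 + 0.0472 × 10.1) / [10.1 × (0.526 × 7.10 − 0.0472) − 1] = 26.58 / 36.24 = 0.7334 mg/L.
Y_obs = Y / (1 + k_d θ_c) = 0.526 / (1 + 0.0472 × 10.1) = 0.526 / 1.477 = 0.3562.
Mass of BOD₅ removed per day: Q(S₀ − S) = 897 × 269.3 g/m³ = 241.5 kg/d.
P_X = Y_obs · Q(S₀ − S) = 0.3562 × 241.5 = 86.03 kg VSS/d.

P_X ≈ 86.0 kg VSS/d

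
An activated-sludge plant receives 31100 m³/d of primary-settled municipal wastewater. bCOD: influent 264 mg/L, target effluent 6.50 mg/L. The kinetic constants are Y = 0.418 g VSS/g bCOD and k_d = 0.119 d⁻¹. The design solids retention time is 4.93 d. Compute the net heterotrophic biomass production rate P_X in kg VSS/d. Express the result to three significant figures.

P_X ≈ 2110 kg VSS/d

Observed yield with endogenous decay: Y_obs = Y / (1 + k_d·θ_c) = 0.418 / (1 + 0.119 × 4.93) = 0.418 / 1.587 = 0.2634 g VSS/g bCOD.
Q·(S₀ − S) = 31100 × (264 − 6.50) × 10⁻³ = 8008 kg/d removed.
Biomass produced: P_X = Y_obs·Q·ΔS = 0.2634 × 8008 ≈ 2110 kg VSS/d.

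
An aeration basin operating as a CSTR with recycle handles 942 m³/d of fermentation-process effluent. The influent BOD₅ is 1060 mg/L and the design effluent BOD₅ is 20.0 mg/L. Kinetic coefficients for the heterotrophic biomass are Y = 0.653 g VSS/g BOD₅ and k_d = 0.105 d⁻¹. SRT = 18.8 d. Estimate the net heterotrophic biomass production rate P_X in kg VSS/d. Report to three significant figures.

Y_obs = Y / (1 + k_d θ_c) = 0.653 / (1 + 0.105 × 18.8) = 0.653 / 2.974 = 0.2196.
Substrate removed = Q·(S₀ − S) = 942 m³/d × (1060 − 20.0) g/m³ = 9.8×10^5 g/d = 979.7 kg/d.
So the net sludge growth is P_X = 0.2196 × 979.7 = 215.1 kg VSS/d.

P_X ≈ 215 kg VSS/d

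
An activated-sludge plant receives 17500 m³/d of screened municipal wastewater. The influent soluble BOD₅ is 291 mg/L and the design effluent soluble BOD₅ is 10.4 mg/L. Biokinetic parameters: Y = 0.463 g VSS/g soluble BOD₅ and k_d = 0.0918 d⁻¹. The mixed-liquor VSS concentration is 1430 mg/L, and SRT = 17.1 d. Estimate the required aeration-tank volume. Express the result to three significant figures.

V ≈ 10600 m³

From the SRT design equation V = Y Q (S₀−S) θ_c / [X (1 + k_d θ_c)] = 0.463 × 17500 × (291 − 10.4) × 17.1 / [1430 × (1 + 0.0918 × 17.1)] = 3.89×10^7 / 3675 = 10580 m³.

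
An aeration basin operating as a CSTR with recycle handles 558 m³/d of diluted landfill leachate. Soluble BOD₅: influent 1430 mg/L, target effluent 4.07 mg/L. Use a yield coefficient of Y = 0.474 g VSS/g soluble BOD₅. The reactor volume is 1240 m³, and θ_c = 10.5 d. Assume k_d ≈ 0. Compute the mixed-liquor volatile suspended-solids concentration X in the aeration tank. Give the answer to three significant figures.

X ≈ 3190 mg/L

X = Y·Q·ΔS·θ_c / V = 0.474 × 558 × (1430 − 4.07) × 10.5 / 1240 = 3194 mg/L.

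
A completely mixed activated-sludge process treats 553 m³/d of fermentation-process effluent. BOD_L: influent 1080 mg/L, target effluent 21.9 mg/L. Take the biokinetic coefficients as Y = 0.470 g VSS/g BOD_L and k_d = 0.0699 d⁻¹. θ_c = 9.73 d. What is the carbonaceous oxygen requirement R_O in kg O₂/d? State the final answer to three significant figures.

Y_obs = Y / (1 + k_d θ_c) = 0.470 / (1 + 0.0699 × 9.73) = 0.470 / 1.680 = 0.2797.
Substrate removed = Q·(S₀ − S) = 553 m³/d × (1080 − 21.9) g/m³ = 5.85×10^5 g/d = 585.1 kg/d.
Net sludge production P_X = 0.2797 × 585.1 = 163.7 kg VSS/d.
R_O = Q·ΔS − 1.42 P_X = 585.1 − 232.4 = 352.7 kg O₂/d.

R_O ≈ 353 kg O₂/d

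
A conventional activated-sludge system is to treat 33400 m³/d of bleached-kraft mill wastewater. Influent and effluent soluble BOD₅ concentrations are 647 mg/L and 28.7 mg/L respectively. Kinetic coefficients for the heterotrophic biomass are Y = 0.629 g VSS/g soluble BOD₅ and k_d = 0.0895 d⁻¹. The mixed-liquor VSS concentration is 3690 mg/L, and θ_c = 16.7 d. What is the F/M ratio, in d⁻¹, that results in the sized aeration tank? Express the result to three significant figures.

Rearranging the biomass balance for a CMAS with decay, V = Y·Q·ΔS·θ_c / [X·(1+k_d θ_c)] = 0.629 × 33400 × (647 − 28.7) × 16.7 / [3690 × (1 + 0.0895 × 16.7)] = 2.17×10^8 / 9205 = 23566 m³.
Food-to-microorganism ratio F/M = Q S₀ / (V X) = 33400 × 647 / (23566 × 3690) = 0.2485 d⁻¹.

F/M ≈ 0.249 d⁻¹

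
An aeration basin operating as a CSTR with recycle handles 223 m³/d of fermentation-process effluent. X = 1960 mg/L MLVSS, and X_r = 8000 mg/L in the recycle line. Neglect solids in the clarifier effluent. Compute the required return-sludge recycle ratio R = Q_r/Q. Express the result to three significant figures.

R ≈ 0.325

Mass balance around the secondary clarifier (neglecting effluent solids): R = X / (X_r − X) = 1960 / (8000 − 1960) = 0.3245.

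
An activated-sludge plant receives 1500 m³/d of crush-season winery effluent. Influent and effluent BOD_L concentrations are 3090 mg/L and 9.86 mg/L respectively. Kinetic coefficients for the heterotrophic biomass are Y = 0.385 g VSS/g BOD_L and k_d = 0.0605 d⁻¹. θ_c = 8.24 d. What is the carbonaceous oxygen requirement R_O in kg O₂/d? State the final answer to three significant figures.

Observed yield with endogenous decay: Y_obs = Y / (1 + k_d·θ_c) = 0.385 / (1 + 0.0605 × 8.24) = 0.385 / 1.499 = 0.2569 g VSS/g BOD_L.
Q·(S₀ − S) = 1500 × (3090 − 9.86) × 10⁻³ = 4620 kg/d removed.
P_X = Y_obs·Q·(S₀ − S) = 0.2569 × 4620 = 1187 kg VSS/d.
R_O = Q·(S₀ − S) − 1.42·P_X = 4620 − 1.42 × 1187 = 2935 kg O₂/d.

R_O ≈ 2930 kg O₂/d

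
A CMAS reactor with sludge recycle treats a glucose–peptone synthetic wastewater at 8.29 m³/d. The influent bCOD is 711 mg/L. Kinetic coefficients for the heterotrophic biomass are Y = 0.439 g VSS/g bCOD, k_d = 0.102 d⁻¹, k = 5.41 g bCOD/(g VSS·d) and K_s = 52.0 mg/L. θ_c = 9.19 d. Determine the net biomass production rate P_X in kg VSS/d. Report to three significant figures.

From the Monod/SRT balance for a CMAS, S = K_s·(1+k_d θ_c)/[θ_c·(Y k − k_d) − 1] = 52.0 × (1 + 0.102 × 9.19) / [9.19 × (0.439 × 5.41 − 0.102) − 1] = 100.7 / 19.89 = 5.065 mg/L.
Correct the yield for decay: Y_obs = Y/(1 + k_d θ_c) = 0.439 / (1 + 0.102 × 9.19) = 0.439 / 1.937 = 0.2266.
ΔS = 711 − 5.07 = 705.9 mg/L, so the substrate removal rate is 8.29 × 705.9/1000 = 5.852 kg bCOD/d.
P_X = Y_obs · Q(S₀ − S) = 0.2266 × 5.852 = 1.326 kg VSS/d.

P_X ≈ 1.33 kg VSS/d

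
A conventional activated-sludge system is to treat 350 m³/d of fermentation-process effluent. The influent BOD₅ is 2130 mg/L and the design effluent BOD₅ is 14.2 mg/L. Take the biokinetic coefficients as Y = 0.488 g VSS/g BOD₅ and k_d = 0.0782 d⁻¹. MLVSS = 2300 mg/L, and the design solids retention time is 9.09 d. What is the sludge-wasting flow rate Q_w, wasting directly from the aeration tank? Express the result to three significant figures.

Q_w ≈ 91.8 m³/d

Rearranging the biomass balance for a CMAS with decay, V = Y·Q·ΔS·θ_c / [X·(1+k_d θ_c)] = 0.488 × 350 × (2130 − 14.2) × 9.09 / [2300 × (1 + 0.0782 × 9.09)] = 3.28×10^6 / 3935 = 834.8 m³.
For wasting at MLVSS concentration, Q_w = V/θ_c = 834.8/9.09 = 91.84 m³/d.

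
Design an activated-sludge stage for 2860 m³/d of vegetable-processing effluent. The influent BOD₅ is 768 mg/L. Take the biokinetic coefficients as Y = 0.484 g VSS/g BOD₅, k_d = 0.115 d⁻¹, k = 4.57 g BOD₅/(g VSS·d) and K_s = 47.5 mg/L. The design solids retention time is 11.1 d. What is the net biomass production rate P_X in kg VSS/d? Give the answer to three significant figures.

P_X ≈ 464 kg VSS/d

For a completely mixed reactor with recycle the Lawrence–McCarty relation gives S = K_s·(1 + k_d·θ_c) / [θ_c·(Y·k − k_d) − 1] = 47.5 × (1 + 0.115 × 11.1) / [11.1 × (0.484 × 4.57 − 0.115) − 1] = 108.1 / 22.28 = 4.854 mg/L.
The observed yield is Y_obs = Y/(1 + k_d·θ_c) = 0.484 / (1 + 0.115 × 11.1) = 0.484 / 2.276 = 0.2126 g VSS per g BOD₅ removed.
ΔS = 768 − 4.85 = 763.1 mg/L, so the substrate removal rate is 2860 × 763.1/1000 = 2183 kg BOD₅/d.
Biomass produced: P_X = Y_obs·Q·ΔS = 0.2126 × 2183 ≈ 464.0 kg VSS/d.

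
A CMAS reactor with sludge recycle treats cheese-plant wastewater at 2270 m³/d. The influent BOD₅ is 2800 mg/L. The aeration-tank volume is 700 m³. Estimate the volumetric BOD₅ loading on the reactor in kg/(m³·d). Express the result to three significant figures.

Applied BOD₅ load per unit volume = Q·S₀/V = (2270 × 2800/1000)/700.0 = 9.080 kg BOD₅·m⁻³·d⁻¹.

L_v ≈ 9.08 kg BOD₅/(m³·d)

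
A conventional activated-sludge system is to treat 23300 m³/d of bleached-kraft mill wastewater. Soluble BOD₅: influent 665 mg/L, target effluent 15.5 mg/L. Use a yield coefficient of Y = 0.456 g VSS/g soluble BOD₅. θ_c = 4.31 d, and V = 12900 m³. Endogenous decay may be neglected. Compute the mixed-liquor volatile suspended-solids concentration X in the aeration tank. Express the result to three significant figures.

X = Y·Q·ΔS·θ_c / V = 0.456 × 23300 × (665 − 15.5) × 4.31 / 12900 = 2306 mg/L.

X ≈ 2310 mg/L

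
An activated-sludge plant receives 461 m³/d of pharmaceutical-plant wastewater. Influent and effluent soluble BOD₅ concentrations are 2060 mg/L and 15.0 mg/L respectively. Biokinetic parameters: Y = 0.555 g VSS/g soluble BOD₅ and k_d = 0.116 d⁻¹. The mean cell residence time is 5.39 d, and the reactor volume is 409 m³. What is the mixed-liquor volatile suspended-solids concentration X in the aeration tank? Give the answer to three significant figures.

X ≈ 4240 mg/L

X = Y·Q·ΔS·θ_c / [V·(1 + k_d θ_c)] = 0.555 × 461 × (2060 − 15.0) × 5.39 / [409 × (1 + 0.116 × 5.39)] = 4243 mg/L.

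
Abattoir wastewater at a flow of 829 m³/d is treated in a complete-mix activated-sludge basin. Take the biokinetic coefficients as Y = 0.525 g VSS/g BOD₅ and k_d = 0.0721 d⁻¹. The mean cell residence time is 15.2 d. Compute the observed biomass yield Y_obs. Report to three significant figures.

Y_obs = Y / (1 + k_d θ_c) = 0.525 / (1 + 0.0721 × 15.2) = 0.525 / 2.096 = 0.2505.

Y_obs ≈ 0.250 g VSS/g BOD₅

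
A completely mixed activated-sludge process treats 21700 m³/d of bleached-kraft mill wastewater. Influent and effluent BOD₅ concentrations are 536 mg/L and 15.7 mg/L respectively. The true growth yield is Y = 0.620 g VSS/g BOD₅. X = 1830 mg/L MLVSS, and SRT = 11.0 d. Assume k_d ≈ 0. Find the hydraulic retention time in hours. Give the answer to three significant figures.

τ ≈ 46.5 h

With k_d = 0 the design equation reduces to V = Y Q (S₀−S) θ_c / X = 0.620 × 21700 × (536 − 15.7) × 11.0 / 1830 = 42077 m³.
HRT = V/Q = 42077 m³ / 21700 m³·d⁻¹ = 1.939 d × 24 = 46.54 h.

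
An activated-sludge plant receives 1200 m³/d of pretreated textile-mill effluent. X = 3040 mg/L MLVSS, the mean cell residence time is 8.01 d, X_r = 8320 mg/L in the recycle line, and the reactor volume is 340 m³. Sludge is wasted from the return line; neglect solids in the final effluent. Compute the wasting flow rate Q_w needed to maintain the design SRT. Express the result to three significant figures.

Q_w ≈ 15.5 m³/d

Q_w = (V·X)/(θ_c X_r) = 340.0 × 3040 / (8.01 × 8320) = 15.51 m³/d.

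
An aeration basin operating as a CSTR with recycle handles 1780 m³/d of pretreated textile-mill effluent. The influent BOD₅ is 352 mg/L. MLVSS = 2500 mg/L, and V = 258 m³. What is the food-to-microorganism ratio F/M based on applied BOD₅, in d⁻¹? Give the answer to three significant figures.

F/M = applied load / biomass = Q·S₀/(V·X) = 1780 × 352 / (258.0 × 2500) = 0.9714 d⁻¹.

F/M ≈ 0.971 d⁻¹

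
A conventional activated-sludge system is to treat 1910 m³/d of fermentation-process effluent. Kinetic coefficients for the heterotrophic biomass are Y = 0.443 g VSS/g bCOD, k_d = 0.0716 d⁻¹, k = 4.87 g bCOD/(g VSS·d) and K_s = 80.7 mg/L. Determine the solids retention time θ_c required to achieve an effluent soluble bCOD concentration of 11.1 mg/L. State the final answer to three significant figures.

θ_c ≈ 5.28 d

At the target effluent, Y k S/(K_s+S) = 0.443×4.87×11.1/91.80 = 0.2609 d⁻¹.
1/θ_c = 0.2609 − 0.0716 = 0.1893 d⁻¹, so θ_c = 5.284 d.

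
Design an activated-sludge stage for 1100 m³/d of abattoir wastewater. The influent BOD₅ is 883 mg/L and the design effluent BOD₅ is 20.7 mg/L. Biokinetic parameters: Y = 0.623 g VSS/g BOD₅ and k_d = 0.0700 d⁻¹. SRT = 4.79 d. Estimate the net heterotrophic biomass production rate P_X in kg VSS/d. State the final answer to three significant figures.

P_X ≈ 443 kg VSS/d

The observed yield is Y_obs = Y/(1 + k_d·θ_c) = 0.623 / (1 + 0.0700 × 4.79) = 0.623 / 1.335 = 0.4666 g VSS per g BOD₅ removed.
ΔS = 883 − 20.7 = 862.3 mg/L, so the substrate removal rate is 1100 × 862.3/1000 = 948.5 kg BOD₅/d.
P_X = Y_obs · Q(S₀ − S) = 0.4666 × 948.5 = 442.5 kg VSS/d.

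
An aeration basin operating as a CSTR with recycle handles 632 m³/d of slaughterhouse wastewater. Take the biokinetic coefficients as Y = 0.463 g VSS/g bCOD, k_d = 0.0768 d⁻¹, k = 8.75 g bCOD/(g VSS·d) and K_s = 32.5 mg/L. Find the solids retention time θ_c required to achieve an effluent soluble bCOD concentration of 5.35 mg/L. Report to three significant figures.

At the target effluent, Y k S/(K_s+S) = 0.463×8.75×5.35/37.85 = 0.5726 d⁻¹.
1/θ_c = 0.5726 − 0.0768 = 0.4958 d⁻¹, so θ_c = 2.017 d.

θ_c ≈ 2.02 d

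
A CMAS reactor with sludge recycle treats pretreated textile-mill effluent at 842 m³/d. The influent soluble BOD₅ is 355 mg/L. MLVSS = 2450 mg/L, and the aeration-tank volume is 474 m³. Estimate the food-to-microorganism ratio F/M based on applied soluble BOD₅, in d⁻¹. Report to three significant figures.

F/M ≈ 0.257 d⁻¹

F/M = Q·S₀ / (V·X) = 842 × 355 / (474.0 × 2450) = 0.2574 g soluble BOD₅·(g VSS·d)⁻¹.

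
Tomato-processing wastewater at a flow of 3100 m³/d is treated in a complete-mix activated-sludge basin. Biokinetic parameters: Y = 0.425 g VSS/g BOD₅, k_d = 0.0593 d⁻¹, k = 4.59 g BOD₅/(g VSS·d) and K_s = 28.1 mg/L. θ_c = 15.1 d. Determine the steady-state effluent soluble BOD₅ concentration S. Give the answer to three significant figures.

For a completely mixed reactor with recycle the Lawrence–McCarty relation gives S = K_s·(1 + k_d·θ_c) / [θ_c·(Y·k − k_d) − 1] = 28.1 × (1 + 0.0593 × 15.1) / [15.1 × (0.425 × 4.59 − 0.0593) − 1] = 53.26 / 27.56 = 1.933 mg/L.

S ≈ 1.93 mg/L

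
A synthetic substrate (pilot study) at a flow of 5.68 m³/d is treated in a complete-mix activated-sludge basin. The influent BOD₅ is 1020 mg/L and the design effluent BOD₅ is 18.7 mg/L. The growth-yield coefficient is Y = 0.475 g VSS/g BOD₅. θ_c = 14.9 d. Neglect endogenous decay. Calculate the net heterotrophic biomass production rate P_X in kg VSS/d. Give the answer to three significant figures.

P_X ≈ 2.70 kg VSS/d

Since k_d ≈ 0, Y_obs = Y = 0.475 g VSS/g BOD₅.
Substrate removed = Q·(S₀ − S) = 5.68 m³/d × (1020 − 18.7) g/m³ = 5.69×10^3 g/d = 5.687 kg/d.
Biomass produced: P_X = Y_obs·Q·ΔS = 0.4750 × 5.687 ≈ 2.702 kg VSS/d.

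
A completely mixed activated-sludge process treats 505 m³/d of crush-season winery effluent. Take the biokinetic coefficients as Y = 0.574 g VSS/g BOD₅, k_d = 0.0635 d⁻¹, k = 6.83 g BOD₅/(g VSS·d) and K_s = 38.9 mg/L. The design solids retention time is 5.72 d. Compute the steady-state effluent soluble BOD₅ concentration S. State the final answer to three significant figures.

Effluent substrate depends only on kinetics and SRT: S = K_s(1 + k_d θ_c) / [θ_c(Yk − k_d) − 1] = 38.9 × (1 + 0.0635 × 5.72) / [5.72 × (0.574 × 6.83 − 0.0635) − 1] = 53.03 / 21.06 = 2.518 mg/L.

S ≈ 2.52 mg/L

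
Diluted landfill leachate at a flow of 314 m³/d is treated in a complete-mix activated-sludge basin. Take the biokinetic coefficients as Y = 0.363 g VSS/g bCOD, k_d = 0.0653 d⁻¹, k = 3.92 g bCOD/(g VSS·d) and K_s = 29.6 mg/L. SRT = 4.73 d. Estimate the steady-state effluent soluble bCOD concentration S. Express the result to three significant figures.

For a completely mixed reactor with recycle the Lawrence–McCarty relation gives S = K_s·(1 + k_d·θ_c) / [θ_c·(Y·k − k_d) − 1] = 29.6 × (1 + 0.0653 × 4.73) / [4.73 × (0.363 × 3.92 − 0.0653) − 1] = 38.74 / 5.422 = 7.146 mg/L.

S ≈ 7.15 mg/L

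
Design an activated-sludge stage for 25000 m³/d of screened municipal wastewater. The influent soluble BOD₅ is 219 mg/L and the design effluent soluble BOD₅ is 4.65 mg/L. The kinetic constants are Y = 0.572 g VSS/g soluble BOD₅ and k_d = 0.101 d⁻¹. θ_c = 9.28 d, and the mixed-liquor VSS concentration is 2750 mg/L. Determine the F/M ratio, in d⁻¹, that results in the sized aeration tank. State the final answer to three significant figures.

From the SRT design equation V = Y Q (S₀−S) θ_c / [X (1 + k_d θ_c)] = 0.572 × 25000 × (219 − 4.65) × 9.28 / [2750 × (1 + 0.101 × 9.28)] = 2.84×10^7 / 5328 = 5339 m³.
Food-to-microorganism ratio F/M = Q S₀ / (V X) = 25000 × 219 / (5339 × 2750) = 0.3729 d⁻¹.

F/M ≈ 0.373 d⁻¹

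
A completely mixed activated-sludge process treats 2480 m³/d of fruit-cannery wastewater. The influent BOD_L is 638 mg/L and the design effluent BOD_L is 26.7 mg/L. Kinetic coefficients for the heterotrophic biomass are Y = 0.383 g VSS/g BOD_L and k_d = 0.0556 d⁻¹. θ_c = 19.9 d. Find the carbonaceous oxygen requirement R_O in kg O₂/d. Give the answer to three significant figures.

The observed yield is Y_obs = Y/(1 + k_d·θ_c) = 0.383 / (1 + 0.0556 × 19.9) = 0.383 / 2.106 = 0.1818 g VSS per g BOD_L removed.
Substrate removed = Q·(S₀ − S) = 2480 m³/d × (638 − 26.7) g/m³ = 1.52×10^6 g/d = 1516 kg/d.
P_X = Y_obs·Q·(S₀ − S) = 0.1818 × 1516 = 275.6 kg VSS/d.
R_O = Q·(S₀ − S) − 1.42·P_X = 1516 − 1.42 × 275.6 = 1125 kg O₂/d.

R_O ≈ 1120 kg O₂/d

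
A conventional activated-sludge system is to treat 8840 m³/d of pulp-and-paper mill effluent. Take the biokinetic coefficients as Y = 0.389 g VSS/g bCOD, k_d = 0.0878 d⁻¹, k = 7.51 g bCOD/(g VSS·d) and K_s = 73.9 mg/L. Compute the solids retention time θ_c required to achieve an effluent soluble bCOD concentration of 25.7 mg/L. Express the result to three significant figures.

θ_c ≈ 1.50 d

Specific growth rate at S = 25.7 mg/L: μ = YkS/(K_s+S) = 0.389·7.51·25.7/(73.9+25.7) = 0.7538 d⁻¹.
1/θ_c = 0.7538 − 0.0878 = 0.6660 d⁻¹, so θ_c = 1.501 d.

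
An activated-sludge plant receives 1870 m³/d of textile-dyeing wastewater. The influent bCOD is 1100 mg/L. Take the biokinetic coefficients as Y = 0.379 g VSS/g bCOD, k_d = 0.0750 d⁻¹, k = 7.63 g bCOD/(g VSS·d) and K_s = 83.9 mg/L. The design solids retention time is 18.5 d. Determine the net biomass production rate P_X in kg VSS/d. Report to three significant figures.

P_X ≈ 325 kg VSS/d

From the Monod/SRT balance for a CMAS, S = K_s·(1+k_d θ_c)/[θ_c·(Y k − k_d) − 1] = 83.9 × (1 + 0.0750 × 18.5) / [18.5 × (0.379 × 7.63 − 0.0750) − 1] = 200.3 / 51.11 = 3.919 mg/L.
Correct the yield for decay: Y_obs = Y/(1 + k_d θ_c) = 0.379 / (1 + 0.0750 × 18.5) = 0.379 / 2.388 = 0.1587.
Q·(S₀ − S) = 1870 × (1100 − 3.92) × 10⁻³ = 2050 kg/d removed.
Biomass produced: P_X = Y_obs·Q·ΔS = 0.1587 × 2050 ≈ 325.4 kg VSS/d.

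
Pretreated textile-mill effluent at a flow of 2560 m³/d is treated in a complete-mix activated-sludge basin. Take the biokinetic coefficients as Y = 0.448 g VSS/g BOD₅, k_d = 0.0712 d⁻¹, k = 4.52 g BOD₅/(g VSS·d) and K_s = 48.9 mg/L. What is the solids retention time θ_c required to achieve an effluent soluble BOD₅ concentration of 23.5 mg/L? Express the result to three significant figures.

From 1/θ_c = Y·k·S/(K_s + S) − k_d: Y·k·S/(K_s+S) = 0.448 × 4.52 × 23.5 / (48.9 + 23.5) = 0.6573 d⁻¹.
Then 1/θ_c = μ − k_d = 0.6573 − 0.0712 = 0.5861 d⁻¹, giving θ_c = 1.706 d.

θ_c ≈ 1.71 d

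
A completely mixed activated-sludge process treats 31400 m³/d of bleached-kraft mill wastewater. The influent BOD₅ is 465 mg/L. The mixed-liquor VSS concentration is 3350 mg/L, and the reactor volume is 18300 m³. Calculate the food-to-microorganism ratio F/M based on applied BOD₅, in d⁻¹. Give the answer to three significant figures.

F/M ≈ 0.238 d⁻¹

F/M = Q·S₀ / (V·X) = 31400 × 465 / (18300 × 3350) = 0.2382 g BOD₅·(g VSS·d)⁻¹.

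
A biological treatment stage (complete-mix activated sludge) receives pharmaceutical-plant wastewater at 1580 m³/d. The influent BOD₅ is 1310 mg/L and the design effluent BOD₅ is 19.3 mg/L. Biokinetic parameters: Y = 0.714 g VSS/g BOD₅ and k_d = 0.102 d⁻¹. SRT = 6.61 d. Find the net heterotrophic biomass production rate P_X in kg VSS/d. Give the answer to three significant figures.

Correct the yield for decay: Y_obs = Y/(1 + k_d θ_c) = 0.714 / (1 + 0.102 × 6.61) = 0.714 / 1.674 = 0.4265.
ΔS = 1310 − 19.3 = 1291 mg/L, so the substrate removal rate is 1580 × 1291/1000 = 2039 kg BOD₅/d.
Net biomass production P_X = Y_obs × Q·(S₀ − S) = 0.4265 × 2039 = 869.7 kg VSS/d.

P_X ≈ 870 kg VSS/d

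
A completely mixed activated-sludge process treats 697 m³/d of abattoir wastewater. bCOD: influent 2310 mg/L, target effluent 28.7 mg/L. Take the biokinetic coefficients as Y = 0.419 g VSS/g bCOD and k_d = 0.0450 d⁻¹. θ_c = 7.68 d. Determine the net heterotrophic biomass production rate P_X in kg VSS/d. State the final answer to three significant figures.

P_X ≈ 495 kg VSS/d

Correct the yield for decay: Y_obs = Y/(1 + k_d θ_c) = 0.419 / (1 + 0.0450 × 7.68) = 0.419 / 1.346 = 0.3114.
Q·(S₀ − S) = 697 × (2310 − 28.7) × 10⁻³ = 1590 kg/d removed.
Net biomass production P_X = Y_obs × Q·(S₀ − S) = 0.3114 × 1590 = 495.1 kg VSS/d.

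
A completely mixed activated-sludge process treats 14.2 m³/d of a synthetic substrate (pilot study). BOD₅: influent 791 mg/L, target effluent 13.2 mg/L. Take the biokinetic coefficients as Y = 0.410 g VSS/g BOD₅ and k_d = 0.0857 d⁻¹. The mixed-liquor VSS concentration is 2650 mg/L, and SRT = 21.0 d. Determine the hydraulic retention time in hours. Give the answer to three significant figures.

From the SRT design equation V = Y Q (S₀−S) θ_c / [X (1 + k_d θ_c)] = 0.410 × 14.2 × (791 − 13.2) × 21.0 / [2650 × (1 + 0.0857 × 21.0)] = 9.51×10^4 / 7419 = 12.82 m³.
τ = V/Q = 12.82/14.2 = 0.9026 d, or 21.66 h.

τ ≈ 21.7 h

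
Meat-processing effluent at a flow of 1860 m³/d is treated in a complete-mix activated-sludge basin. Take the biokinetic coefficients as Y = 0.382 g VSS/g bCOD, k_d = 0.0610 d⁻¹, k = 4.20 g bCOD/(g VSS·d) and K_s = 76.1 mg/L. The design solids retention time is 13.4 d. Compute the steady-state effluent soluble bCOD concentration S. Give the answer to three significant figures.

Effluent substrate depends only on kinetics and SRT: S = K_s(1 + k_d θ_c) / [θ_c(Yk − k_d) − 1] = 76.1 × (1 + 0.0610 × 13.4) / [13.4 × (0.382 × 4.20 − 0.0610) − 1] = 138.3 / 19.68 = 7.027 mg/L.

S ≈ 7.03 mg/L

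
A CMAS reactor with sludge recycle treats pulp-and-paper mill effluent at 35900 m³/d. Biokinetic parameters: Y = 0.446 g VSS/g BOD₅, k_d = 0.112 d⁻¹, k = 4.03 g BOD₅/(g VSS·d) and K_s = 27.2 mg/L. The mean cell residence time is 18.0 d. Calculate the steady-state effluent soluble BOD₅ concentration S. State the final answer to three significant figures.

Effluent substrate depends only on kinetics and SRT: S = K_s(1 + k_d θ_c) / [θ_c(Yk − k_d) − 1] = 27.2 × (1 + 0.112 × 18.0) / [18.0 × (0.446 × 4.03 − 0.112) − 1] = 82.04 / 29.34 = 2.796 mg/L.

S ≈ 2.80 mg/L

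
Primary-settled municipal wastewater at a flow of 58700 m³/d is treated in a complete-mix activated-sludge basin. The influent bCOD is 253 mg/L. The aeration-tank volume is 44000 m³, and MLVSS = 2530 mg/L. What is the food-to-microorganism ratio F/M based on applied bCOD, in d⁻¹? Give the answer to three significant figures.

F/M = Q·S₀ / (V·X) = 58700 × 253 / (44000 × 2530) = 0.1334 g bCOD·(g VSS·d)⁻¹.

F/M ≈ 0.133 d⁻¹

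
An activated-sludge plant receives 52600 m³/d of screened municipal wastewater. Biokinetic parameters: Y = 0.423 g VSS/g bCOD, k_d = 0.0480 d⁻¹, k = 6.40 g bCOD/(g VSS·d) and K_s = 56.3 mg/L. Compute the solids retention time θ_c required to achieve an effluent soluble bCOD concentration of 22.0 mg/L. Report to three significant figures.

θ_c ≈ 1.40 d

At the target effluent, Y k S/(K_s+S) = 0.423×6.40×22.0/78.30 = 0.7606 d⁻¹.
1/θ_c = 0.7606 − 0.0480 = 0.7126 d⁻¹, so θ_c = 1.403 d.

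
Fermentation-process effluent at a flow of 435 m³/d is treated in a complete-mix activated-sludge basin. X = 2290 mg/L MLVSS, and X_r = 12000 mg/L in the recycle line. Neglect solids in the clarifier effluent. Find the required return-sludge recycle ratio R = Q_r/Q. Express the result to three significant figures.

R ≈ 0.236

Mass balance around the secondary clarifier (neglecting effluent solids): R = X / (X_r − X) = 2290 / (12000 − 2290) = 0.2358.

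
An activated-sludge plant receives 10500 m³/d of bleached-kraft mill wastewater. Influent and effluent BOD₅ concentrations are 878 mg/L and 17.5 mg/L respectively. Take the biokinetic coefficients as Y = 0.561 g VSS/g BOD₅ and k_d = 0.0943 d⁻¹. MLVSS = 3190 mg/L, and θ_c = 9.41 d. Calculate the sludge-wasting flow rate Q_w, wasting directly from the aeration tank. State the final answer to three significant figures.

Q_w ≈ 842 m³/d

Steady-state biomass mass balance: V·X·(1 + k_d·θ_c) = Y·Q·(S₀ − S)·θ_c, so V = 0.561 × 10500 × (878 − 17.5) × 9.41 / [3190 × (1 + 0.0943 × 9.41)] = 4.77×10^7 / 6021 = 7922 m³.
With mixed-liquor wasting, θ_c = V/Q_w, so Q_w = V/θ_c = 7922/9.41 = 841.9 m³/d.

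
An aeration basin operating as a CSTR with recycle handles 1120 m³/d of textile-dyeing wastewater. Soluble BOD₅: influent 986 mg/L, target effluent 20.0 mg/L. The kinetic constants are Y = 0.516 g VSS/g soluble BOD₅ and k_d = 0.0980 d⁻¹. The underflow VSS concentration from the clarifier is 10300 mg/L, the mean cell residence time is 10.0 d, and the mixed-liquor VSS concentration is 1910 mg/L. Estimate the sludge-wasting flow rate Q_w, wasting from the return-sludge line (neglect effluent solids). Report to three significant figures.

Q_w ≈ 27.4 m³/d

Steady-state biomass mass balance: V·X·(1 + k_d·θ_c) = Y·Q·(S₀ − S)·θ_c, so V = 0.516 × 1120 × (986 − 20.0) × 10.0 / [1910 × (1 + 0.0980 × 10.0)] = 5.58×10^6 / 3782 = 1476 m³.
Q_w = (V·X)/(θ_c X_r) = 1476 × 1910 / (10.0 × 10300) = 27.37 m³/d.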